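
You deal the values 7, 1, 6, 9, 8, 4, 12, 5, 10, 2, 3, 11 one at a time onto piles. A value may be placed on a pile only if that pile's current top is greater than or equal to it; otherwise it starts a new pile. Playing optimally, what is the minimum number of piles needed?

Place each on the leftmost legal pile:
7 → new pile 1 (tops now [7])
1 → pile 1 (tops now [1])
6 → new pile 2 (tops now [1, 6])
9 → new pile 3 (tops now [1, 6, 9])
8 → pile 3 (tops now [1, 6, 8])
4 → pile 2 (tops now [1, 4, 8])
12 → new pile 4 (tops now [1, 4, 8, 12])
5 → pile 3 (tops now [1, 4, 5, 12])
10 → pile 4 (tops now [1, 4, 5, 10])
2 → pile 2 (tops now [1, 2, 5, 10])
3 → pile 3 (tops now [1, 2, 3, 10])
11 → new pile 5 (tops now [1, 2, 3, 10, 11])
Five piles.

5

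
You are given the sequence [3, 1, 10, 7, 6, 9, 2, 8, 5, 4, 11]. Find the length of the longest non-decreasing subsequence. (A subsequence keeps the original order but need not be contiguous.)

4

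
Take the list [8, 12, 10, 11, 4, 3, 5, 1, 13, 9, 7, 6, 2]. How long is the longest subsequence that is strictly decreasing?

6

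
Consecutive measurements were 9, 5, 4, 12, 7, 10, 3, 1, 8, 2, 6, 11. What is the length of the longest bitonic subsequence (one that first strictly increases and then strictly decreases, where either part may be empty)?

inc[i] = longest strictly increasing subsequence ending at i; dec[i] = longest strictly decreasing subsequence starting at i:
i:      1  2  3  4  5  6  7  8  9 10 11 12
a[i]:   9  5  4 12  7 10  3  1  8  2  6 11
inc:    1  1  1  2  2  3  1  1  3  2  3  4
dec:    5  4  3  4  3  3  2  1  2  1  1  1
Best peak at i=1 (value 9): inc=1, dec=5, length 1+5−1 = 5.

5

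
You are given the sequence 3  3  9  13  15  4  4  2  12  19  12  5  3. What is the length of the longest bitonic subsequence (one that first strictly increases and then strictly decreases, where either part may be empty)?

inc[i] = longest strictly increasing subsequence ending at i; dec[i] = longest strictly decreasing subsequence starting at i:
i:      1  2  3  4  5  6  7  8  9 10 11 12 13
a[i]:   3  3  9 13 15  4  4  2 12 19 12  5  3
inc:    1  1  2  3  4  2  2  1  3  5  3  3  2
dec:    2  2  3  4  4  2  2  1  3  4  3  2  1
Best peak at i=10 (value 19): inc=5, dec=4, length 5+4−1 = 8.

8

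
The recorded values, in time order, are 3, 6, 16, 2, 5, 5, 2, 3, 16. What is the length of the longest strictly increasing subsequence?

3

Let dp[i] be the length of the longest such subsequence ending at index i:
i:      1  2  3  4  5  6  7  8  9
a[i]:   3  6 16  2  5  5  2  3 16
dp:     1  2  3  1  2  2  1  2  3
Maximum dp value is 3.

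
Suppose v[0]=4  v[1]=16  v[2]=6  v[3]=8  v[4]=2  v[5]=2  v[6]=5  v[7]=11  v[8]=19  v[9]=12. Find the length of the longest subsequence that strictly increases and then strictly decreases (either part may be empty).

inc[i] = longest strictly increasing subsequence ending at i; dec[i] = longest strictly decreasing subsequence starting at i:
i:      0  1  2  3  4  5  6  7  8  9
v[i]:   4 16  6  8  2  2  5 11 19 12
inc:    1  2  2  3  1  1  2  4  5  5
dec:    2  3  2  2  1  1  1  1  2  1
Best peak at i=8 (value 19): inc=5, dec=2, length 5+2−1 = 6.

6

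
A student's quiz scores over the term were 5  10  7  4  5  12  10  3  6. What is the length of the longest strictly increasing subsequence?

3

Track the smallest tail for each achievable length (strict):
5 → extends → [5]
10 → extends → [5, 10]
7 → replaces 10 → [5, 7]
4 → replaces 5 → [4, 7]
5 → replaces 7 → [4, 5]
12 → extends → [4, 5, 12]
10 → replaces 12 → [4, 5, 10]
3 → replaces 4 → [3, 5, 10]
6 → replaces 10 → [3, 5, 6]
Three tails, so the longest strictly increasing subsequence has length 3 (e.g. 5, 10, 12).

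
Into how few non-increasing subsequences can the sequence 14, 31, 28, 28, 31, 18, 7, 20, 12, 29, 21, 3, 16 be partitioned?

4

The minimum number of non-increasing subsequences covering a sequence equals the length of its longest strictly increasing subsequence.
LIS length is 4 (e.g. 14, 18, 20, 29), so 4 piles are needed.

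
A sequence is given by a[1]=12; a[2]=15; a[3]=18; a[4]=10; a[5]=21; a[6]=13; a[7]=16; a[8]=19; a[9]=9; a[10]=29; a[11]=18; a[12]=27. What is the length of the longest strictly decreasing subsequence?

Negate each value so 'decreasing' becomes 'increasing', then run patience tails on the negated sequence:
-12 → extends → [-12]
-15 → replaces -12 → [-15]
-18 → replaces -15 → [-18]
-10 → extends → [-18, -10]
-21 → replaces -18 → [-21, -10]
-13 → replaces -10 → [-21, -13]
-16 → replaces -13 → [-21, -16]
-19 → replaces -16 → [-21, -19]
-9 → extends → [-21, -19, -9]
-29 → replaces -21 → [-29, -19, -9]
-18 → replaces -9 → [-29, -19, -18]
-27 → replaces -19 → [-29, -27, -18]
Three tails, so the longest strictly decreasing subsequence of the original has length 3.

3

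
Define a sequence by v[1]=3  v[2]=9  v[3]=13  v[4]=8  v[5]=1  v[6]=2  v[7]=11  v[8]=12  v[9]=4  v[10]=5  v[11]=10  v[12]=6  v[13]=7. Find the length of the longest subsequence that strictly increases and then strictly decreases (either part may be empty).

inc[i] = longest strictly increasing subsequence ending at i; dec[i] = longest strictly decreasing subsequence starting at i:
i:      1  2  3  4  5  6  7  8  9 10 11 12 13
v[i]:   3  9 13  8  1  2 11 12  4  5 10  6  7
inc:    1  2  3  2  1  2  3  4  3  4  5  5  6
dec:    2  3  4  2  1  1  3  3  1  1  2  1  1
Best peak at i=3 (value 13): inc=3, dec=4, length 3+4−1 = 6.

6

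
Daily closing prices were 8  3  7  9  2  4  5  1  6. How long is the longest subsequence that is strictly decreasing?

4

Negate each value so 'decreasing' becomes 'increasing', then run patience tails on the negated sequence:
-8 → extends → [-8]
-3 → extends → [-8, -3]
-7 → replaces -3 → [-8, -7]
-9 → replaces -8 → [-9, -7]
-2 → extends → [-9, -7, -2]
-4 → replaces -2 → [-9, -7, -4]
-5 → replaces -4 → [-9, -7, -5]
-1 → extends → [-9, -7, -5, -1]
-6 → replaces -5 → [-9, -7, -6, -1]
Four tails, so the longest strictly decreasing subsequence of the original has length 4.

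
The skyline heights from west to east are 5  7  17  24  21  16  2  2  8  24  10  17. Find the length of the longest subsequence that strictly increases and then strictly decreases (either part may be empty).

7

inc[i] = longest strictly increasing subsequence ending at i; dec[i] = longest strictly decreasing subsequence starting at i:
i:      1  2  3  4  5  6  7  8  9 10 11 12
a[i]:   5  7 17 24 21 16  2  2  8 24 10 17
inc:    1  2  3  4  4  3  1  1  3  5  4  5
dec:    2  2  3  4  3  2  1  1  1  2  1  1
Best peak at i=4 (value 24): inc=4, dec=4, length 4+4−1 = 7.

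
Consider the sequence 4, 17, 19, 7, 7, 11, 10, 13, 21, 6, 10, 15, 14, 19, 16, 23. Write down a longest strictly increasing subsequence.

4, 7, 11, 13, 15, 19, 23

Patience tails give the LIS length; then backtrack through the dp parents:
4 → extends → [4]
17 → extends → [4, 17]
19 → extends → [4, 17, 19]
7 → replaces 17 → [4, 7, 19]
7 → already a tail → [4, 7, 19]
11 → replaces 19 → [4, 7, 11]
10 → replaces 11 → [4, 7, 10]
13 → extends → [4, 7, 10, 13]
21 → extends → [4, 7, 10, 13, 21]
6 → replaces 7 → [4, 6, 10, 13, 21]
10 → already a tail → [4, 6, 10, 13, 21]
15 → replaces 21 → [4, 6, 10, 13, 15]
14 → replaces 15 → [4, 6, 10, 13, 14]
19 → extends → [4, 6, 10, 13, 14, 19]
16 → replaces 19 → [4, 6, 10, 13, 14, 16]
23 → extends → [4, 6, 10, 13, 14, 16, 23]
Length 7; one witness is 4, 7, 11, 13, 15, 19, 23.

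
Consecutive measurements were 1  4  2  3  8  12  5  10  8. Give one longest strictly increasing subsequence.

1, 2, 3, 8, 12

Patience tails give the LIS length; then backtrack through the dp parents:
1 → extends → [1]
4 → extends → [1, 4]
2 → replaces 4 → [1, 2]
3 → extends → [1, 2, 3]
8 → extends → [1, 2, 3, 8]
12 → extends → [1, 2, 3, 8, 12]
5 → replaces 8 → [1, 2, 3, 5, 12]
10 → replaces 12 → [1, 2, 3, 5, 10]
8 → replaces 10 → [1, 2, 3, 5, 8]
Length 5; one witness is 1, 2, 3, 8, 12.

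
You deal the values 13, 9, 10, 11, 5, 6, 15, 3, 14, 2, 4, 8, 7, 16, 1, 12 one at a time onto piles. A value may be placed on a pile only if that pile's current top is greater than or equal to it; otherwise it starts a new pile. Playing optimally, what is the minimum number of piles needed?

5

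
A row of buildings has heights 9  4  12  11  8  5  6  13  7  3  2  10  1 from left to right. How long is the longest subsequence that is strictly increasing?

5

Let dp[i] be the length of the longest such subsequence ending at index i:
i:      1  2  3  4  5  6  7  8  9 10 11 12 13
a[i]:   9  4 12 11  8  5  6 13  7  3  2 10  1
dp:     1  1  2  2  2  2  3  4  4  1  1  5  1
Maximum dp value is 5.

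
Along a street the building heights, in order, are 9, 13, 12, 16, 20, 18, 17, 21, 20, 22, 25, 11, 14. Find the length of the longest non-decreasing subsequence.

7

Track the smallest tail for each achievable length (allowing ties):
9 → extends → [9]
13 → extends → [9, 13]
12 → replaces 13 → [9, 12]
16 → extends → [9, 12, 16]
20 → extends → [9, 12, 16, 20]
18 → replaces 20 → [9, 12, 16, 18]
17 → replaces 18 → [9, 12, 16, 17]
21 → extends → [9, 12, 16, 17, 21]
20 → replaces 21 → [9, 12, 16, 17, 20]
22 → extends → [9, 12, 16, 17, 20, 22]
25 → extends → [9, 12, 16, 17, 20, 22, 25]
11 → replaces 12 → [9, 11, 16, 17, 20, 22, 25]
14 → replaces 16 → [9, 11, 14, 17, 20, 22, 25]
Seven tails, so the longest non-decreasing subsequence has length 7 (e.g. 9, 13, 16, 20, 21, 22, 25).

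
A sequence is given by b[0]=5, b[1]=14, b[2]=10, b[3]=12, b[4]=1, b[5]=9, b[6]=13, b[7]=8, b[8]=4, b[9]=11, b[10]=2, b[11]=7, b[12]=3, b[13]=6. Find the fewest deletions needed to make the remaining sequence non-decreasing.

Fewest deletions = n − (longest non-decreasing subsequence).
Patience tails:
5 → extends → [5]
14 → extends → [5, 14]
10 → replaces 14 → [5, 10]
12 → extends → [5, 10, 12]
1 → replaces 5 → [1, 10, 12]
9 → replaces 10 → [1, 9, 12]
13 → extends → [1, 9, 12, 13]
8 → replaces 9 → [1, 8, 12, 13]
4 → replaces 8 → [1, 4, 12, 13]
11 → replaces 12 → [1, 4, 11, 13]
2 → replaces 4 → [1, 2, 11, 13]
7 → replaces 11 → [1, 2, 7, 13]
3 → replaces 7 → [1, 2, 3, 13]
6 → replaces 13 → [1, 2, 3, 6]
Longest non-decreasing subsequence has length 4, so deletions = 14 − 4 = 10.

10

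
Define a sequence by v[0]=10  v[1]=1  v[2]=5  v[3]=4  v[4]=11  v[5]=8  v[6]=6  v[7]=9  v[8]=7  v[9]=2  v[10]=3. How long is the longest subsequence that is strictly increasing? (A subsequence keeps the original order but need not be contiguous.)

Track the smallest tail for each achievable length (strict):
10 → extends → [10]
1 → replaces 10 → [1]
5 → extends → [1, 5]
4 → replaces 5 → [1, 4]
11 → extends → [1, 4, 11]
8 → replaces 11 → [1, 4, 8]
6 → replaces 8 → [1, 4, 6]
9 → extends → [1, 4, 6, 9]
7 → replaces 9 → [1, 4, 6, 7]
2 → replaces 4 → [1, 2, 6, 7]
3 → replaces 6 → [1, 2, 3, 7]
Four tails, so the longest strictly increasing subsequence has length 4 (e.g. 1, 5, 8, 9).

4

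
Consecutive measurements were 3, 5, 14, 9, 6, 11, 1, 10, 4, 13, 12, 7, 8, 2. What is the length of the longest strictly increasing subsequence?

Let dp[i] be the length of the longest such subsequence ending at index i:
i:      1  2  3  4  5  6  7  8  9 10 11 12 13 14
a[i]:   3  5 14  9  6 11  1 10  4 13 12  7  8  2
dp:     1  2  3  3  3  4  1  4  2  5  5  4  5  2
Maximum dp value is 5.

5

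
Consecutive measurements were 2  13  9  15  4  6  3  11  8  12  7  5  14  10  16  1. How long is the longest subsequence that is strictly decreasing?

6

Negate each value so 'decreasing' becomes 'increasing', then run patience tails on the negated sequence:
-2 → extends → [-2]
-13 → replaces -2 → [-13]
-9 → extends → [-13, -9]
-15 → replaces -13 → [-15, -9]
-4 → extends → [-15, -9, -4]
-6 → replaces -4 → [-15, -9, -6]
-3 → extends → [-15, -9, -6, -3]
-11 → replaces -9 → [-15, -11, -6, -3]
-8 → replaces -6 → [-15, -11, -8, -3]
-12 → replaces -11 → [-15, -12, -8, -3]
-7 → replaces -3 → [-15, -12, -8, -7]
-5 → extends → [-15, -12, -8, -7, -5]
-14 → replaces -12 → [-15, -14, -8, -7, -5]
-10 → replaces -8 → [-15, -14, -10, -7, -5]
-16 → replaces -15 → [-16, -14, -10, -7, -5]
-1 → extends → [-16, -14, -10, -7, -5, -1]
Six tails, so the longest strictly decreasing subsequence of the original has length 6.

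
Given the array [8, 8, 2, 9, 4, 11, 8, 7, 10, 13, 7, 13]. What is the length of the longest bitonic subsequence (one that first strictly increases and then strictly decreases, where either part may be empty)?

inc[i] = longest strictly increasing subsequence ending at i; dec[i] = longest strictly decreasing subsequence starting at i:
i:      1  2  3  4  5  6  7  8  9 10 11 12
a[i]:   8  8  2  9  4 11  8  7 10 13  7 13
inc:    1  1  1  2  2  3  3  3  4  5  3  5
dec:    2  2  1  3  1  3  2  1  2  2  1  1
Best peak at i=10 (value 13): inc=5, dec=2, length 5+2−1 = 6.

6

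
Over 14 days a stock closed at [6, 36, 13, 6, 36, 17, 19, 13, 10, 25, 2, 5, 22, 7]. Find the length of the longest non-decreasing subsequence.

5

Let dp[i] be the length of the longest such subsequence ending at index i:
i:      1  2  3  4  5  6  7  8  9 10 11 12 13 14
a[i]:   6 36 13  6 36 17 19 13 10 25  2  5 22  7
dp:     1  2  2  2  3  3  4  3  3  5  1  2  5  3
Maximum dp value is 5.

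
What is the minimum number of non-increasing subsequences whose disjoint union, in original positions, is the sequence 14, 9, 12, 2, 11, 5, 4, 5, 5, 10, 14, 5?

5

Place each on the leftmost legal pile:
14 → new pile 1 (tops now [14])
9 → pile 1 (tops now [9])
12 → new pile 2 (tops now [9, 12])
2 → pile 1 (tops now [2, 12])
11 → pile 2 (tops now [2, 11])
5 → pile 2 (tops now [2, 5])
4 → pile 2 (tops now [2, 4])
5 → new pile 3 (tops now [2, 4, 5])
5 → pile 3 (tops now [2, 4, 5])
10 → new pile 4 (tops now [2, 4, 5, 10])
14 → new pile 5 (tops now [2, 4, 5, 10, 14])
5 → pile 3 (tops now [2, 4, 5, 10, 14])
Five piles.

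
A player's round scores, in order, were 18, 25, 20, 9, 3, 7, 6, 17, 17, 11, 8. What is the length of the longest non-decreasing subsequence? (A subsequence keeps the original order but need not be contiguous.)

4

Track the smallest tail for each achievable length (allowing ties):
18 → extends → [18]
25 → extends → [18, 25]
20 → replaces 25 → [18, 20]
9 → replaces 18 → [9, 20]
3 → replaces 9 → [3, 20]
7 → replaces 20 → [3, 7]
6 → replaces 7 → [3, 6]
17 → extends → [3, 6, 17]
17 → extends → [3, 6, 17, 17]
11 → replaces 17 → [3, 6, 11, 17]
8 → replaces 11 → [3, 6, 8, 17]
Four tails, so the longest non-decreasing subsequence has length 4 (e.g. 3, 7, 17, 17).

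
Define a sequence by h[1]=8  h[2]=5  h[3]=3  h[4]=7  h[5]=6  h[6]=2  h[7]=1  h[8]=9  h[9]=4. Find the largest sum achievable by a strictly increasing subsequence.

21

Let S[i] be the best sum of a strictly increasing subsequence ending at i:
i:      1  2  3  4  5  6  7  8  9
h[i]:   8  5  3  7  6  2  1  9  4
S:      8  5  3 12 11  2  1 21  7
Maximum is 21 (e.g. 5 + 7 + 9).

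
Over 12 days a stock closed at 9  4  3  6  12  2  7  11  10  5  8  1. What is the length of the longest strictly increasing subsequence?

4

Let dp[i] be the length of the longest such subsequence ending at index i:
i:      1  2  3  4  5  6  7  8  9 10 11 12
a[i]:   9  4  3  6 12  2  7 11 10  5  8  1
dp:     1  1  1  2  3  1  3  4  4  2  4  1
Maximum dp value is 4.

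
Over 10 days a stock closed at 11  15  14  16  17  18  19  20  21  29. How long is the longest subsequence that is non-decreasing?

9

Track the smallest tail for each achievable length (allowing ties):
11 → extends → [11]
15 → extends → [11, 15]
14 → replaces 15 → [11, 14]
16 → extends → [11, 14, 16]
17 → extends → [11, 14, 16, 17]
18 → extends → [11, 14, 16, 17, 18]
19 → extends → [11, 14, 16, 17, 18, 19]
20 → extends → [11, 14, 16, 17, 18, 19, 20]
21 → extends → [11, 14, 16, 17, 18, 19, 20, 21]
29 → extends → [11, 14, 16, 17, 18, 19, 20, 21, 29]
Nine tails, so the longest non-decreasing subsequence has length 9 (e.g. 11, 15, 16, 17, 18, 19, 20, 21, 29).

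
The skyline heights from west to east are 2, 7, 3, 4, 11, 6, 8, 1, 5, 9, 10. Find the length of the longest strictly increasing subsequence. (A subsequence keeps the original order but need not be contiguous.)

7

Track the smallest tail for each achievable length (strict):
2 → extends → [2]
7 → extends → [2, 7]
3 → replaces 7 → [2, 3]
4 → extends → [2, 3, 4]
11 → extends → [2, 3, 4, 11]
6 → replaces 11 → [2, 3, 4, 6]
8 → extends → [2, 3, 4, 6, 8]
1 → replaces 2 → [1, 3, 4, 6, 8]
5 → replaces 6 → [1, 3, 4, 5, 8]
9 → extends → [1, 3, 4, 5, 8, 9]
10 → extends → [1, 3, 4, 5, 8, 9, 10]
Seven tails, so the longest strictly increasing subsequence has length 7 (e.g. 2, 3, 4, 6, 8, 9, 10).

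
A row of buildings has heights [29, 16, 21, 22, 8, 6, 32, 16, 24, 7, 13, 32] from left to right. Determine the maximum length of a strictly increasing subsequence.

5

Let dp[i] be the length of the longest such subsequence ending at index i:
i:      1  2  3  4  5  6  7  8  9 10 11 12
a[i]:  29 16 21 22  8  6 32 16 24  7 13 32
dp:     1  1  2  3  1  1  4  2  4  2  3  5
Maximum dp value is 5.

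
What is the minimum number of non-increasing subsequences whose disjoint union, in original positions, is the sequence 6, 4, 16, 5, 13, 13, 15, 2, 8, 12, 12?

4

The minimum number of non-increasing subsequences covering a sequence equals the length of its longest strictly increasing subsequence.
LIS length is 4 (e.g. 4, 5, 13, 15), so 4 piles are needed.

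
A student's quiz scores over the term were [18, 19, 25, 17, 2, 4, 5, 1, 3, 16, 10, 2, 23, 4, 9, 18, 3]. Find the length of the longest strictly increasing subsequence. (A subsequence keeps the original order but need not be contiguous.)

Let dp[i] be the length of the longest such subsequence ending at index i:
i:      1  2  3  4  5  6  7  8  9 10 11 12 13 14 15 16 17
a[i]:  18 19 25 17  2  4  5  1  3 16 10  2 23  4  9 18  3
dp:     1  2  3  1  1  2  3  1  2  4  4  2  5  3  4  5  3
Maximum dp value is 5.

5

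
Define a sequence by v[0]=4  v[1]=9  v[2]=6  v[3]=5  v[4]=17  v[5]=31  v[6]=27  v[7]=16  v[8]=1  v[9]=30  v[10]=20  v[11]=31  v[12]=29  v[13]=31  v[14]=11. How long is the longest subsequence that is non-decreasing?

Let dp[i] be the length of the longest such subsequence ending at index i:
i:      0  1  2  3  4  5  6  7  8  9 10 11 12 13 14
v[i]:   4  9  6  5 17 31 27 16  1 30 20 31 29 31 11
dp:     1  2  2  2  3  4  4  3  1  5  4  6  5  7  3
Maximum dp value is 7.

7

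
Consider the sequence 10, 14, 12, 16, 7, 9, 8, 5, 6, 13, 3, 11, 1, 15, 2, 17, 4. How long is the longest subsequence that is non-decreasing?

Track the smallest tail for each achievable length (allowing ties):
10 → extends → [10]
14 → extends → [10, 14]
12 → replaces 14 → [10, 12]
16 → extends → [10, 12, 16]
7 → replaces 10 → [7, 12, 16]
9 → replaces 12 → [7, 9, 16]
8 → replaces 9 → [7, 8, 16]
5 → replaces 7 → [5, 8, 16]
6 → replaces 8 → [5, 6, 16]
13 → replaces 16 → [5, 6, 13]
3 → replaces 5 → [3, 6, 13]
11 → replaces 13 → [3, 6, 11]
1 → replaces 3 → [1, 6, 11]
15 → extends → [1, 6, 11, 15]
2 → replaces 6 → [1, 2, 11, 15]
17 → extends → [1, 2, 11, 15, 17]
4 → replaces 11 → [1, 2, 4, 15, 17]
Five tails, so the longest non-decreasing subsequence has length 5 (e.g. 10, 12, 13, 15, 17).

5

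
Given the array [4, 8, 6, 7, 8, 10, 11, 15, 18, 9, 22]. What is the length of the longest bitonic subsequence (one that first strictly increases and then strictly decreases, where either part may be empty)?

inc[i] = longest strictly increasing subsequence ending at i; dec[i] = longest strictly decreasing subsequence starting at i:
i:      1  2  3  4  5  6  7  8  9 10 11
a[i]:   4  8  6  7  8 10 11 15 18  9 22
inc:    1  2  2  3  4  5  6  7  8  5  9
dec:    1  2  1  1  1  2  2  2  2  1  1
Best peak at i=9 (value 18): inc=8, dec=2, length 8+2−1 = 9.

9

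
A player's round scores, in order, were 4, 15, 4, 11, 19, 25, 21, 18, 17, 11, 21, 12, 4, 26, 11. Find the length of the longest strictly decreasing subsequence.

Let dp[i] be the longest strictly decreasing subsequence ending at i:
i:      1  2  3  4  5  6  7  8  9 10 11 12 13 14 15
a[i]:   4 15  4 11 19 25 21 18 17 11 21 12  4 26 11
dp:     1  1  2  2  1  1  2  3  4  5  2  5  6  1  6
Maximum is 6.

6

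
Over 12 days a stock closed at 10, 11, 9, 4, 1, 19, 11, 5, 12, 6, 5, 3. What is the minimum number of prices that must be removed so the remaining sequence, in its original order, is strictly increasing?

9

Fewest deletions = n − (longest strictly increasing subsequence).
Patience tails:
10 → extends → [10]
11 → extends → [10, 11]
9 → replaces 10 → [9, 11]
4 → replaces 9 → [4, 11]
1 → replaces 4 → [1, 11]
19 → extends → [1, 11, 19]
11 → already a tail → [1, 11, 19]
5 → replaces 11 → [1, 5, 19]
12 → replaces 19 → [1, 5, 12]
6 → replaces 12 → [1, 5, 6]
5 → already a tail → [1, 5, 6]
3 → replaces 5 → [1, 3, 6]
Longest strictly increasing subsequence has length 3, so deletions = 12 − 3 = 9.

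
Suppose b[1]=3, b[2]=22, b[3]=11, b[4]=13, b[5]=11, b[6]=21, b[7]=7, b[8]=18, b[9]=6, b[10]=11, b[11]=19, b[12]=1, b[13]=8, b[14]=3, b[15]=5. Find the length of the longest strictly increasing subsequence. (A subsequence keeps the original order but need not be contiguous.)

5

Track the smallest tail for each achievable length (strict):
3 → extends → [3]
22 → extends → [3, 22]
11 → replaces 22 → [3, 11]
13 → extends → [3, 11, 13]
11 → already a tail → [3, 11, 13]
21 → extends → [3, 11, 13, 21]
7 → replaces 11 → [3, 7, 13, 21]
18 → replaces 21 → [3, 7, 13, 18]
6 → replaces 7 → [3, 6, 13, 18]
11 → replaces 13 → [3, 6, 11, 18]
19 → extends → [3, 6, 11, 18, 19]
1 → replaces 3 → [1, 6, 11, 18, 19]
8 → replaces 11 → [1, 6, 8, 18, 19]
3 → replaces 6 → [1, 3, 8, 18, 19]
5 → replaces 8 → [1, 3, 5, 18, 19]
Five tails, so the longest strictly increasing subsequence has length 5 (e.g. 3, 11, 13, 18, 19).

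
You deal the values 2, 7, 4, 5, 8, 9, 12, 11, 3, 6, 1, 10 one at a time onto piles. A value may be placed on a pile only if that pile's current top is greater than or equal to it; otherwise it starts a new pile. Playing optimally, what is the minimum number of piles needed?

6

Place each on the leftmost legal pile:
2 → new pile 1 (tops now [2])
7 → new pile 2 (tops now [2, 7])
4 → pile 2 (tops now [2, 4])
5 → new pile 3 (tops now [2, 4, 5])
8 → new pile 4 (tops now [2, 4, 5, 8])
9 → new pile 5 (tops now [2, 4, 5, 8, 9])
12 → new pile 6 (tops now [2, 4, 5, 8, 9, 12])
11 → pile 6 (tops now [2, 4, 5, 8, 9, 11])
3 → pile 2 (tops now [2, 3, 5, 8, 9, 11])
6 → pile 4 (tops now [2, 3, 5, 6, 9, 11])
1 → pile 1 (tops now [1, 3, 5, 6, 9, 11])
10 → pile 6 (tops now [1, 3, 5, 6, 9, 10])
Six piles.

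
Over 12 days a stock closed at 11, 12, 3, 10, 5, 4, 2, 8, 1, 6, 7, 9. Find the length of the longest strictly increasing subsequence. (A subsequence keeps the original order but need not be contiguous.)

5

Track the smallest tail for each achievable length (strict):
11 → extends → [11]
12 → extends → [11, 12]
3 → replaces 11 → [3, 12]
10 → replaces 12 → [3, 10]
5 → replaces 10 → [3, 5]
4 → replaces 5 → [3, 4]
2 → replaces 3 → [2, 4]
8 → extends → [2, 4, 8]
1 → replaces 2 → [1, 4, 8]
6 → replaces 8 → [1, 4, 6]
7 → extends → [1, 4, 6, 7]
9 → extends → [1, 4, 6, 7, 9]
Five tails, so the longest strictly increasing subsequence has length 5 (e.g. 3, 5, 6, 7, 9).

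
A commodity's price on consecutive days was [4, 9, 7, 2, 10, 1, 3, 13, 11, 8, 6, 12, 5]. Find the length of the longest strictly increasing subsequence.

5

Let dp[i] be the length of the longest such subsequence ending at index i:
i:      1  2  3  4  5  6  7  8  9 10 11 12 13
a[i]:   4  9  7  2 10  1  3 13 11  8  6 12  5
dp:     1  2  2  1  3  1  2  4  4  3  3  5  3
Maximum dp value is 5.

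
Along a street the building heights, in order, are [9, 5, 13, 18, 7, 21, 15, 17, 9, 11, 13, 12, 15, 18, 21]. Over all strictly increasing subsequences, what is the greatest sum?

99

Let S[i] be the best sum of a strictly increasing subsequence ending at i:
i:      1  2  3  4  5  6  7  8  9 10 11 12 13 14 15
a[i]:   9  5 13 18  7 21 15 17  9 11 13 12 15 18 21
S:      9  5 22 40 12 61 37 54 21 32 45 44 60 78 99
Maximum is 99 (e.g. 5 + 7 + 9 + 11 + 13 + 15 + 18 + 21).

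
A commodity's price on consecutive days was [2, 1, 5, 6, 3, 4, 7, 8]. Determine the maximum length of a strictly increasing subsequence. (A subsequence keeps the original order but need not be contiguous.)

5

Track the smallest tail for each achievable length (strict):
2 → extends → [2]
1 → replaces 2 → [1]
5 → extends → [1, 5]
6 → extends → [1, 5, 6]
3 → replaces 5 → [1, 3, 6]
4 → replaces 6 → [1, 3, 4]
7 → extends → [1, 3, 4, 7]
8 → extends → [1, 3, 4, 7, 8]
Five tails, so the longest strictly increasing subsequence has length 5 (e.g. 2, 5, 6, 7, 8).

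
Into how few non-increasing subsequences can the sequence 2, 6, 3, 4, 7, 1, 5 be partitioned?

4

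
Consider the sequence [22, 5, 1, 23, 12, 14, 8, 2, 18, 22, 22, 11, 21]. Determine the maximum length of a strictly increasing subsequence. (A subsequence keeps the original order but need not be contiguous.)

5

Track the smallest tail for each achievable length (strict):
22 → extends → [22]
5 → replaces 22 → [5]
1 → replaces 5 → [1]
23 → extends → [1, 23]
12 → replaces 23 → [1, 12]
14 → extends → [1, 12, 14]
8 → replaces 12 → [1, 8, 14]
2 → replaces 8 → [1, 2, 14]
18 → extends → [1, 2, 14, 18]
22 → extends → [1, 2, 14, 18, 22]
22 → already a tail → [1, 2, 14, 18, 22]
11 → replaces 14 → [1, 2, 11, 18, 22]
21 → replaces 22 → [1, 2, 11, 18, 21]
Five tails, so the longest strictly increasing subsequence has length 5 (e.g. 5, 12, 14, 18, 22).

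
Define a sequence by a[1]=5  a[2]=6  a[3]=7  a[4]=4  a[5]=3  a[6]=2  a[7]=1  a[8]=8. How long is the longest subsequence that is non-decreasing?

Let dp[i] be the length of the longest such subsequence ending at index i:
i:     1 2 3 4 5 6 7 8
a[i]:  5 6 7 4 3 2 1 8
dp:    1 2 3 1 1 1 1 4
Maximum dp value is 4.

4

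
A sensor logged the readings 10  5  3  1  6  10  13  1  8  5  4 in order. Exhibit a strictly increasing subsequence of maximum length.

Patience tails give the LIS length; then backtrack through the dp parents:
10 → extends → [10]
5 → replaces 10 → [5]
3 → replaces 5 → [3]
1 → replaces 3 → [1]
6 → extends → [1, 6]
10 → extends → [1, 6, 10]
13 → extends → [1, 6, 10, 13]
1 → already a tail → [1, 6, 10, 13]
8 → replaces 10 → [1, 6, 8, 13]
5 → replaces 6 → [1, 5, 8, 13]
4 → replaces 5 → [1, 4, 8, 13]
Length 4; one witness is 5, 6, 10, 13.

5, 6, 10, 13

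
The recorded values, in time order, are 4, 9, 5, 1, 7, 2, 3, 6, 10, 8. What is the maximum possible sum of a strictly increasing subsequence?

26

Let S[i] be the best sum of a strictly increasing subsequence ending at i:
i:      1  2  3  4  5  6  7  8  9 10
a[i]:   4  9  5  1  7  2  3  6 10  8
S:      4 13  9  1 16  3  6 15 26 24
Maximum is 26 (e.g. 4 + 5 + 7 + 10).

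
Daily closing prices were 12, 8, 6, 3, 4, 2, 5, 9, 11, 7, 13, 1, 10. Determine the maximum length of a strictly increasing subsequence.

Let dp[i] be the length of the longest such subsequence ending at index i:
i:      1  2  3  4  5  6  7  8  9 10 11 12 13
a[i]:  12  8  6  3  4  2  5  9 11  7 13  1 10
dp:     1  1  1  1  2  1  3  4  5  4  6  1  5
Maximum dp value is 6.

6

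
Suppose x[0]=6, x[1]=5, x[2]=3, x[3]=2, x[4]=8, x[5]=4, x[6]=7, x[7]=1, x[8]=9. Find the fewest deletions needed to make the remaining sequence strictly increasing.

Fewest deletions = n − (longest strictly increasing subsequence).
Patience tails:
6 → extends → [6]
5 → replaces 6 → [5]
3 → replaces 5 → [3]
2 → replaces 3 → [2]
8 → extends → [2, 8]
4 → replaces 8 → [2, 4]
7 → extends → [2, 4, 7]
1 → replaces 2 → [1, 4, 7]
9 → extends → [1, 4, 7, 9]
Longest strictly increasing subsequence has length 4, so deletions = 9 − 4 = 5.

5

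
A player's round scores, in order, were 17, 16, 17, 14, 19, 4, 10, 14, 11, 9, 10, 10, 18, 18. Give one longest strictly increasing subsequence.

Patience tails give the LIS length; then backtrack through the dp parents:
17 → extends → [17]
16 → replaces 17 → [16]
17 → extends → [16, 17]
14 → replaces 16 → [14, 17]
19 → extends → [14, 17, 19]
4 → replaces 14 → [4, 17, 19]
10 → replaces 17 → [4, 10, 19]
14 → replaces 19 → [4, 10, 14]
11 → replaces 14 → [4, 10, 11]
9 → replaces 10 → [4, 9, 11]
10 → replaces 11 → [4, 9, 10]
10 → already a tail → [4, 9, 10]
18 → extends → [4, 9, 10, 18]
18 → already a tail → [4, 9, 10, 18]
Length 4; one witness is 4, 10, 14, 18.

4, 10, 14, 18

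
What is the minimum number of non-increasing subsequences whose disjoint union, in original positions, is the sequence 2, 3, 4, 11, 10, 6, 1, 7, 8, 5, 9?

Place each on the leftmost legal pile:
2 → new pile 1 (tops now [2])
3 → new pile 2 (tops now [2, 3])
4 → new pile 3 (tops now [2, 3, 4])
11 → new pile 4 (tops now [2, 3, 4, 11])
10 → pile 4 (tops now [2, 3, 4, 10])
6 → pile 4 (tops now [2, 3, 4, 6])
1 → pile 1 (tops now [1, 3, 4, 6])
7 → new pile 5 (tops now [1, 3, 4, 6, 7])
8 → new pile 6 (tops now [1, 3, 4, 6, 7, 8])
5 → pile 4 (tops now [1, 3, 4, 5, 7, 8])
9 → new pile 7 (tops now [1, 3, 4, 5, 7, 8, 9])
Seven piles.

7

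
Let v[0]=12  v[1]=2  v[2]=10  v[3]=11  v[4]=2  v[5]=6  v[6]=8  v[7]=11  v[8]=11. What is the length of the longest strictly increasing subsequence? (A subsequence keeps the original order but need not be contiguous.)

4

Let dp[i] be the length of the longest such subsequence ending at index i:
i:      0  1  2  3  4  5  6  7  8
v[i]:  12  2 10 11  2  6  8 11 11
dp:     1  1  2  3  1  2  3  4  4
Maximum dp value is 4.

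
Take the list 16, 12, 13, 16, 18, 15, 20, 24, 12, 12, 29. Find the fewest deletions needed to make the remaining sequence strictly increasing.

4

Fewest deletions = n − (longest strictly increasing subsequence).
Patience tails:
16 → extends → [16]
12 → replaces 16 → [12]
13 → extends → [12, 13]
16 → extends → [12, 13, 16]
18 → extends → [12, 13, 16, 18]
15 → replaces 16 → [12, 13, 15, 18]
20 → extends → [12, 13, 15, 18, 20]
24 → extends → [12, 13, 15, 18, 20, 24]
12 → already a tail → [12, 13, 15, 18, 20, 24]
12 → already a tail → [12, 13, 15, 18, 20, 24]
29 → extends → [12, 13, 15, 18, 20, 24, 29]
Longest strictly increasing subsequence has length 7, so deletions = 11 − 7 = 4.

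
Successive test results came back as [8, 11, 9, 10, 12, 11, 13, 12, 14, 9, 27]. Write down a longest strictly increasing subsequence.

8, 9, 10, 12, 13, 14, 27

Patience tails give the LIS length; then backtrack through the dp parents:
8 → extends → [8]
11 → extends → [8, 11]
9 → replaces 11 → [8, 9]
10 → extends → [8, 9, 10]
12 → extends → [8, 9, 10, 12]
11 → replaces 12 → [8, 9, 10, 11]
13 → extends → [8, 9, 10, 11, 13]
12 → replaces 13 → [8, 9, 10, 11, 12]
14 → extends → [8, 9, 10, 11, 12, 14]
9 → already a tail → [8, 9, 10, 11, 12, 14]
27 → extends → [8, 9, 10, 11, 12, 14, 27]
Length 7; one witness is 8, 9, 10, 12, 13, 14, 27.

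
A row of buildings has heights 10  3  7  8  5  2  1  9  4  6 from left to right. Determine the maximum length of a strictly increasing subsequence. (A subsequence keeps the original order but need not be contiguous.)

4

Track the smallest tail for each achievable length (strict):
10 → extends → [10]
3 → replaces 10 → [3]
7 → extends → [3, 7]
8 → extends → [3, 7, 8]
5 → replaces 7 → [3, 5, 8]
2 → replaces 3 → [2, 5, 8]
1 → replaces 2 → [1, 5, 8]
9 → extends → [1, 5, 8, 9]
4 → replaces 5 → [1, 4, 8, 9]
6 → replaces 8 → [1, 4, 6, 9]
Four tails, so the longest strictly increasing subsequence has length 4 (e.g. 3, 7, 8, 9).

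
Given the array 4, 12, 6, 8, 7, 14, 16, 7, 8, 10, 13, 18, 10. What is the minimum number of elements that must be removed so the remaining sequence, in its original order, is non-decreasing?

5

Fewest deletions = n − (longest non-decreasing subsequence).
Patience tails:
4 → extends → [4]
12 → extends → [4, 12]
6 → replaces 12 → [4, 6]
8 → extends → [4, 6, 8]
7 → replaces 8 → [4, 6, 7]
14 → extends → [4, 6, 7, 14]
16 → extends → [4, 6, 7, 14, 16]
7 → replaces 14 → [4, 6, 7, 7, 16]
8 → replaces 16 → [4, 6, 7, 7, 8]
10 → extends → [4, 6, 7, 7, 8, 10]
13 → extends → [4, 6, 7, 7, 8, 10, 13]
18 → extends → [4, 6, 7, 7, 8, 10, 13, 18]
10 → replaces 13 → [4, 6, 7, 7, 8, 10, 10, 18]
Longest non-decreasing subsequence has length 8, so deletions = 13 − 8 = 5.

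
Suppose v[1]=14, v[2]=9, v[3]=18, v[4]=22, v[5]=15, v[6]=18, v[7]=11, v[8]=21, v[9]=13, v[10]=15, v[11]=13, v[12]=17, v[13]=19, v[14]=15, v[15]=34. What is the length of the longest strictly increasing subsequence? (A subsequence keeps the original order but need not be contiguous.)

7

Track the smallest tail for each achievable length (strict):
14 → extends → [14]
9 → replaces 14 → [9]
18 → extends → [9, 18]
22 → extends → [9, 18, 22]
15 → replaces 18 → [9, 15, 22]
18 → replaces 22 → [9, 15, 18]
11 → replaces 15 → [9, 11, 18]
21 → extends → [9, 11, 18, 21]
13 → replaces 18 → [9, 11, 13, 21]
15 → replaces 21 → [9, 11, 13, 15]
13 → already a tail → [9, 11, 13, 15]
17 → extends → [9, 11, 13, 15, 17]
19 → extends → [9, 11, 13, 15, 17, 19]
15 → already a tail → [9, 11, 13, 15, 17, 19]
34 → extends → [9, 11, 13, 15, 17, 19, 34]
Seven tails, so the longest strictly increasing subsequence has length 7 (e.g. 9, 11, 13, 15, 17, 19, 34).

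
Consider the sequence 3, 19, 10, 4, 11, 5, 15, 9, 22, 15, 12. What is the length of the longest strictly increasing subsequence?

5

Track the smallest tail for each achievable length (strict):
3 → extends → [3]
19 → extends → [3, 19]
10 → replaces 19 → [3, 10]
4 → replaces 10 → [3, 4]
11 → extends → [3, 4, 11]
5 → replaces 11 → [3, 4, 5]
15 → extends → [3, 4, 5, 15]
9 → replaces 15 → [3, 4, 5, 9]
22 → extends → [3, 4, 5, 9, 22]
15 → replaces 22 → [3, 4, 5, 9, 15]
12 → replaces 15 → [3, 4, 5, 9, 12]
Five tails, so the longest strictly increasing subsequence has length 5 (e.g. 3, 10, 11, 15, 22).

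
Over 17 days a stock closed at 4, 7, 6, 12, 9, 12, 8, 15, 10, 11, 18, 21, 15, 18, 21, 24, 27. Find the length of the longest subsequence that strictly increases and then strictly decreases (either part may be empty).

10

inc[i] = longest strictly increasing subsequence ending at i; dec[i] = longest strictly decreasing subsequence starting at i:
i:      1  2  3  4  5  6  7  8  9 10 11 12 13 14 15 16 17
a[i]:   4  7  6 12  9 12  8 15 10 11 18 21 15 18 21 24 27
inc:    1  2  2  3  3  4  3  5  4  5  6  7  6  7  8  9 10
dec:    1  2  1  3  2  2  1  2  1  1  2  2  1  1  1  1  1
Best peak at i=17 (value 27): inc=10, dec=1, length 10+1−1 = 10.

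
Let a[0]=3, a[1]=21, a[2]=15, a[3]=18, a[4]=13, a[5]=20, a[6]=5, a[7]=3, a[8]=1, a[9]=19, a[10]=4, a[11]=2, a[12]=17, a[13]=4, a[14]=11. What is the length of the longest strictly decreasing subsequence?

6

Negate each value so 'decreasing' becomes 'increasing', then run patience tails on the negated sequence:
-3 → extends → [-3]
-21 → replaces -3 → [-21]
-15 → extends → [-21, -15]
-18 → replaces -15 → [-21, -18]
-13 → extends → [-21, -18, -13]
-20 → replaces -18 → [-21, -20, -13]
-5 → extends → [-21, -20, -13, -5]
-3 → extends → [-21, -20, -13, -5, -3]
-1 → extends → [-21, -20, -13, -5, -3, -1]
-19 → replaces -13 → [-21, -20, -19, -5, -3, -1]
-4 → replaces -3 → [-21, -20, -19, -5, -4, -1]
-2 → replaces -1 → [-21, -20, -19, -5, -4, -2]
-17 → replaces -5 → [-21, -20, -19, -17, -4, -2]
-4 → already a tail → [-21, -20, -19, -17, -4, -2]
-11 → replaces -4 → [-21, -20, -19, -17, -11, -2]
Six tails, so the longest strictly decreasing subsequence of the original has length 6.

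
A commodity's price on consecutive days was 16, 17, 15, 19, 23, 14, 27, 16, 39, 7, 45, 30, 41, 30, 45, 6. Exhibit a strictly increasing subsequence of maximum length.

Patience tails give the LIS length; then backtrack through the dp parents:
16 → extends → [16]
17 → extends → [16, 17]
15 → replaces 16 → [15, 17]
19 → extends → [15, 17, 19]
23 → extends → [15, 17, 19, 23]
14 → replaces 15 → [14, 17, 19, 23]
27 → extends → [14, 17, 19, 23, 27]
16 → replaces 17 → [14, 16, 19, 23, 27]
39 → extends → [14, 16, 19, 23, 27, 39]
7 → replaces 14 → [7, 16, 19, 23, 27, 39]
45 → extends → [7, 16, 19, 23, 27, 39, 45]
30 → replaces 39 → [7, 16, 19, 23, 27, 30, 45]
41 → replaces 45 → [7, 16, 19, 23, 27, 30, 41]
30 → already a tail → [7, 16, 19, 23, 27, 30, 41]
45 → extends → [7, 16, 19, 23, 27, 30, 41, 45]
6 → replaces 7 → [6, 16, 19, 23, 27, 30, 41, 45]
Length 8; one witness is 16, 17, 19, 23, 27, 39, 41, 45.

16, 17, 19, 23, 27, 39, 41, 45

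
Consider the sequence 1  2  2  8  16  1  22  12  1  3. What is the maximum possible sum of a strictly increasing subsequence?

49

Let S[i] be the best sum of a strictly increasing subsequence ending at i:
i:      1  2  3  4  5  6  7  8  9 10
a[i]:   1  2  2  8 16  1 22 12  1  3
S:      1  3  3 11 27  1 49 23  1  6
Maximum is 49 (e.g. 1 + 2 + 8 + 16 + 22).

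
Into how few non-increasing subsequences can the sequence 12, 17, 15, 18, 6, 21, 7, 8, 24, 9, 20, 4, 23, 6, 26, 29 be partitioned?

Place each on the leftmost legal pile:
12 → new pile 1 (tops now [12])
17 → new pile 2 (tops now [12, 17])
15 → pile 2 (tops now [12, 15])
18 → new pile 3 (tops now [12, 15, 18])
6 → pile 1 (tops now [6, 15, 18])
21 → new pile 4 (tops now [6, 15, 18, 21])
7 → pile 2 (tops now [6, 7, 18, 21])
8 → pile 3 (tops now [6, 7, 8, 21])
24 → new pile 5 (tops now [6, 7, 8, 21, 24])
9 → pile 4 (tops now [6, 7, 8, 9, 24])
20 → pile 5 (tops now [6, 7, 8, 9, 20])
4 → pile 1 (tops now [4, 7, 8, 9, 20])
23 → new pile 6 (tops now [4, 7, 8, 9, 20, 23])
6 → pile 2 (tops now [4, 6, 8, 9, 20, 23])
26 → new pile 7 (tops now [4, 6, 8, 9, 20, 23, 26])
29 → new pile 8 (tops now [4, 6, 8, 9, 20, 23, 26, 29])
Eight piles.

8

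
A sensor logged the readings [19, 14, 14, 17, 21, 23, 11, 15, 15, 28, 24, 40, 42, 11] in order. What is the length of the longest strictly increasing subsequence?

Track the smallest tail for each achievable length (strict):
19 → extends → [19]
14 → replaces 19 → [14]
14 → already a tail → [14]
17 → extends → [14, 17]
21 → extends → [14, 17, 21]
23 → extends → [14, 17, 21, 23]
11 → replaces 14 → [11, 17, 21, 23]
15 → replaces 17 → [11, 15, 21, 23]
15 → already a tail → [11, 15, 21, 23]
28 → extends → [11, 15, 21, 23, 28]
24 → replaces 28 → [11, 15, 21, 23, 24]
40 → extends → [11, 15, 21, 23, 24, 40]
42 → extends → [11, 15, 21, 23, 24, 40, 42]
11 → already a tail → [11, 15, 21, 23, 24, 40, 42]
Seven tails, so the longest strictly increasing subsequence has length 7 (e.g. 14, 17, 21, 23, 28, 40, 42).

7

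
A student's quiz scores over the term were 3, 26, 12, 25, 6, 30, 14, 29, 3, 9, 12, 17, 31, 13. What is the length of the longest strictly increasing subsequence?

6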